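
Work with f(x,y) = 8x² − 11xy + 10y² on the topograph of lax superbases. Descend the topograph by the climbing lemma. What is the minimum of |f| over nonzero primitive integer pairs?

translate: b→5 (≡-11 mod 16), so (8,-11,10)→(8,5,7)
flip: (8,5,7)→(7,-5,8)
reduced (well bottom): (7,-5,8) with a≤c, −a<b≤a
well minimum = a = 7

7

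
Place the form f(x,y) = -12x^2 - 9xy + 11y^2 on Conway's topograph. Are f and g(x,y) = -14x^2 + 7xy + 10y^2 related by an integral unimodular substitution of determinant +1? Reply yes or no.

D₁ = 609, D₂ = 609
river cycle of f (length 16): (11, 9, -12), (-12, 15, 8), (8, 17, -10), (-10, 23, 2), (2, 21, -21), (-21, 21, 2), (2, 23, -10), (-10, 17, 8), (8, 15, -12), (-12, 9, 11), … (6 more)
river cycle of g (length 16): (10, 13, -11), (-11, 9, 12), (12, 15, -8), (-8, 17, 10), (10, 23, -2), (-2, 21, 21), (21, 21, -2), (-2, 23, 10), (10, 17, -8), (-8, 15, 12), … (6 more)
cycles differ ⇒ inequivalent

no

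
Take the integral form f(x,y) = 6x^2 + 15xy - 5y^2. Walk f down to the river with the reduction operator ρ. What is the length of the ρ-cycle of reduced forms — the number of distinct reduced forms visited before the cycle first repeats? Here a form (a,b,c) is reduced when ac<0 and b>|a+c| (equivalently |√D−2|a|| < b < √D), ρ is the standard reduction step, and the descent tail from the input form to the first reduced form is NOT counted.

D = 345, ⌊√D⌋ = 18
river: ρ → (-5,15,6)
river: ρ → (6,9,-11)
river: ρ → (-11,13,4)
river: ρ → (4,11,-14)
river: ρ → (-14,17,1)
river: ρ → (1,17,-14)
river: ρ → (-14,11,4)
river: ρ → (4,13,-11)
river: ρ → (-11,9,6)
river: ρ → (6,15,-5)
ρ-cycle length = 10 (tail of 0 descent steps not counted)

10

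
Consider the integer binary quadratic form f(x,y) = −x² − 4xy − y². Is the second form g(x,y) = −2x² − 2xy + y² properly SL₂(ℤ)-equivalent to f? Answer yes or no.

D₁ = 12, D₂ = 12
river cycle of f (length 2): (-1, 2, 2), (2, 2, -1)
river cycle of g (length 2): (1, 2, -2), (-2, 2, 1)
cycles differ ⇒ inequivalent

no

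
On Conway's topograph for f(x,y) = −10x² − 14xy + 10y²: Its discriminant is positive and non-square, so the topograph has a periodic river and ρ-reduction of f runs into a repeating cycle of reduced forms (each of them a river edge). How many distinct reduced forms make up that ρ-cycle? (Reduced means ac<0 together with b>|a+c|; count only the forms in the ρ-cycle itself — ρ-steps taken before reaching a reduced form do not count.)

D = 596, ⌊√D⌋ = 24
descent: ρ → (10,14,-10)  [lands on river]
river: ρ → (-10,6,14)
river: ρ → (14,22,-2)
river: ρ → (-2,22,14)
river: ρ → (14,6,-10)
river: ρ → (-10,14,10)
river: ρ → (10,6,-14)
river: ρ → (-14,22,2)
river: ρ → (2,22,-14)
river: ρ → (-14,6,10)
ρ-cycle length = 10 (tail of 1 descent step not counted)

10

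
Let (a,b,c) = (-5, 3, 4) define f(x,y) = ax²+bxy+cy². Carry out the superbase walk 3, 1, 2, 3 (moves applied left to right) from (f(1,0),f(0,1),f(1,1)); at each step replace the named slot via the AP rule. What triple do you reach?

start (-5,4,2) = (f(1,0),f(0,1),f(1,1))
replace slot 3: 2·((-5)+4) − 2 = -4 → (-5,4,-4)
replace slot 1: 2·(4+(-4)) − (-5) = 5 → (5,4,-4)
replace slot 2: 2·(5+(-4)) − 4 = -2 → (5,-2,-4)
replace slot 3: 2·(5+(-2)) − (-4) = 10 → (5,-2,10)

5,-2,10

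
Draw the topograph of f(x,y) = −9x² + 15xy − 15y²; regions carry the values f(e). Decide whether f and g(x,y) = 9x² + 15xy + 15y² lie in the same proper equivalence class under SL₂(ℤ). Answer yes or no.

D₁ = -315, D₂ = -315
f is negative-definite; reduce −f:
−f: translate: b→3 (≡-15 mod 18), so (9,-15,15)→(9,3,9)
−f: reduced (well bottom): (9,3,9) with a≤c, −a<b≤a
flip sign back: reduced form of f is (-9,-3,-9)
g: translate: b→-3 (≡15 mod 18), so (9,15,15)→(9,-3,9)
g: flip: (9,-3,9)→(9,3,9)
g: reduced (well bottom): (9,3,9) with a≤c, −a<b≤a
reduced forms (-9, -3, -9) vs (9, 3, 9) ⇒ inequivalent

no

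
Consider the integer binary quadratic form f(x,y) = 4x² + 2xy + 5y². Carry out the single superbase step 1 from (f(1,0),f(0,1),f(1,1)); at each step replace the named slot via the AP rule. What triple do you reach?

start (4,5,11) = (f(1,0),f(0,1),f(1,1))
replace slot 1: 2·(5+11) − 4 = 28 → (28,5,11)

28,5,11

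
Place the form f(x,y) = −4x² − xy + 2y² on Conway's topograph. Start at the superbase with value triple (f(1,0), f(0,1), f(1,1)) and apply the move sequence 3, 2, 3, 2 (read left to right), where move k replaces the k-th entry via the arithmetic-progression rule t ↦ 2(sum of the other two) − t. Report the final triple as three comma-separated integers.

start (-4,2,-3) = (f(1,0),f(0,1),f(1,1))
replace slot 3: 2·((-4)+2) − (-3) = -1 → (-4,2,-1)
replace slot 2: 2·((-4)+(-1)) − 2 = -12 → (-4,-12,-1)
replace slot 3: 2·((-4)+(-12)) − (-1) = -31 → (-4,-12,-31)
replace slot 2: 2·((-4)+(-31)) − (-12) = -58 → (-4,-58,-31)

-4,-58,-31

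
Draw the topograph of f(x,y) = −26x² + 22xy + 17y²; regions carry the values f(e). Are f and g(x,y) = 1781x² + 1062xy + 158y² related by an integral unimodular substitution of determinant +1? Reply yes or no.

D₁ = 2252, D₂ = 2252
river cycle of f (length 10): (17, 46, -2), (-2, 46, 17), (17, 22, -26), (-26, 30, 13), (13, 22, -34), (-34, 46, 1), (1, 46, -34), (-34, 22, 13), (13, 30, -26), (-26, 22, 17)
river cycle of g (length 10): (17, 46, -2), (-2, 46, 17), (17, 22, -26), (-26, 30, 13), (13, 22, -34), (-34, 46, 1), (1, 46, -34), (-34, 22, 13), (13, 30, -26), (-26, 22, 17)
cycles coincide ⇒ equivalent

yes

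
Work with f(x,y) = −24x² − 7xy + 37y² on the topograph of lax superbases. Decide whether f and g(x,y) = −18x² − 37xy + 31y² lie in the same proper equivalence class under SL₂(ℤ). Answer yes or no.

D₁ = 3601, D₂ = 3601
river cycle of f (length 10): (-24, 41, 20), (20, 39, -26), (-26, 13, 33), (33, 53, -6), (-6, 55, 24), (24, 41, -20), (-20, 39, 26), (26, 13, -33), (-33, 53, 6), (6, 55, -24)
river cycle of g (length 14): (31, 37, -18), (-18, 35, 33), (33, 31, -20), (-20, 49, 15), (15, 41, -32), (-32, 23, 24), (24, 25, -31), (-31, 37, 18), (18, 35, -33), (-33, 31, 20), … (4 more)
cycles differ ⇒ inequivalent

no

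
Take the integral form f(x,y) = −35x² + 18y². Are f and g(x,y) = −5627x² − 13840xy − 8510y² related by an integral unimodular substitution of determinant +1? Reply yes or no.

D₁ = 2520, D₂ = 2520
river cycle of f (length 8): (18, 36, -17), (-17, 32, 22), (22, 12, -27), (-27, 42, 7), (7, 42, -27), (-27, 12, 22), (22, 32, -17), (-17, 36, 18)
river cycle of g (length 8): (18, 36, -17), (-17, 32, 22), (22, 12, -27), (-27, 42, 7), (7, 42, -27), (-27, 12, 22), (22, 32, -17), (-17, 36, 18)
cycles coincide ⇒ equivalent

yes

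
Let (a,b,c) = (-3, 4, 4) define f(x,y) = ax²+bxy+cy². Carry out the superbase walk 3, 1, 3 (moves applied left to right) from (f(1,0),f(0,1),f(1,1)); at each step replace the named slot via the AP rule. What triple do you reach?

start (-3,4,5) = (f(1,0),f(0,1),f(1,1))
replace slot 3: 2·((-3)+4) − 5 = -3 → (-3,4,-3)
replace slot 1: 2·(4+(-3)) − (-3) = 5 → (5,4,-3)
replace slot 3: 2·(5+4) − (-3) = 21 → (5,4,21)

5,4,21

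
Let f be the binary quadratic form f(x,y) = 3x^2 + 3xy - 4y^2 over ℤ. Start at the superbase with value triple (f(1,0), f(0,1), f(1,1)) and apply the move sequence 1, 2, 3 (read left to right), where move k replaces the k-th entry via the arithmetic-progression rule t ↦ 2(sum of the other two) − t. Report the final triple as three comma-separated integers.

start (3,-4,2) = (f(1,0),f(0,1),f(1,1))
replace slot 1: 2·((-4)+2) − 3 = -7 → (-7,-4,2)
replace slot 2: 2·((-7)+2) − (-4) = -6 → (-7,-6,2)
replace slot 3: 2·((-7)+(-6)) − 2 = -28 → (-7,-6,-28)

-7,-6,-28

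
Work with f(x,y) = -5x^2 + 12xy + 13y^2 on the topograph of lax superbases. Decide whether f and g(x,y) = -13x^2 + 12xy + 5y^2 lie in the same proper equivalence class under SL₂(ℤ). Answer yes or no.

D₁ = 404, D₂ = 404
river cycle of f (length 6): (13, 14, -4), (-4, 18, 5), (5, 12, -13), (-13, 14, 4), (4, 18, -5), (-5, 12, 13)
river cycle of g (length 6): (5, 18, -4), (-4, 14, 13), (13, 12, -5), (-5, 18, 4), (4, 14, -13), (-13, 12, 5)
cycles differ ⇒ inequivalent

no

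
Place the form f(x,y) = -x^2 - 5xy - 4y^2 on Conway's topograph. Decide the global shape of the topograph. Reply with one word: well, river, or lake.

D = b²−4ac = (-5)² − 4·(-1)·(-4) = 9
D = 3² is a perfect square ⇒ form factors over ℤ ⇒ lakes

lake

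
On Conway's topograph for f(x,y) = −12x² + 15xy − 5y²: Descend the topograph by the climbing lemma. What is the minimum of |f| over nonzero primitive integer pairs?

translate: b→9 (≡-15 mod 24), so (12,-15,5)→(12,9,2)
flip: (12,9,2)→(2,-9,12)
translate: b→-1 (≡-9 mod 4), so (2,-9,12)→(2,-1,2)
flip: (2,-1,2)→(2,1,2)
reduced (well bottom): (2,1,2) with a≤c, −a<b≤a
well minimum |f| = |-2| = 2 (negative-definite)

2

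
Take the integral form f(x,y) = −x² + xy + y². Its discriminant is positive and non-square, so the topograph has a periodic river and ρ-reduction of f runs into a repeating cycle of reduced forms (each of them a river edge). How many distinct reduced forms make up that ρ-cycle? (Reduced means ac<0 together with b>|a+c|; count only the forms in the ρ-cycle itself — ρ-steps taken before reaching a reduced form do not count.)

D = 5, ⌊√D⌋ = 2
river: ρ → (1,1,-1)
river: ρ → (-1,1,1)
ρ-cycle length = 2 (tail of 0 descent steps not counted)

2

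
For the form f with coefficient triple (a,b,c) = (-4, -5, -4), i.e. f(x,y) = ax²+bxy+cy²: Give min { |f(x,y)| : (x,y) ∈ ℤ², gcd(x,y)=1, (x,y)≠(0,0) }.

translate: b→-3 (≡5 mod 8), so (4,5,4)→(4,-3,3)
flip: (4,-3,3)→(3,3,4)
reduced (well bottom): (3,3,4) with a≤c, −a<b≤a
well minimum |f| = |-3| = 3 (negative-definite)

3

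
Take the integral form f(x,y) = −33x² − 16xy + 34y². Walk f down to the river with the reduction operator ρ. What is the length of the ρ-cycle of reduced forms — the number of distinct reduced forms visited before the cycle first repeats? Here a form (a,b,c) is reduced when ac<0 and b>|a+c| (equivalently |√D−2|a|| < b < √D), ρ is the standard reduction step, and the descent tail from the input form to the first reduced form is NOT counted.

D = 4744, ⌊√D⌋ = 68
descent: ρ → (34,16,-33)  [lands on river]
river: ρ → (-33,50,17)
river: ρ → (17,52,-30)
river: ρ → (-30,68,1)
river: ρ → (1,68,-30)
river: ρ → (-30,52,17)
river: ρ → (17,50,-33)
river: ρ → (-33,16,34)
river: ρ → (34,52,-15)
river: ρ → (-15,68,2)
river: ρ → (2,68,-15)
river: ρ → (-15,52,34)
ρ-cycle length = 12 (tail of 1 descent step not counted)

12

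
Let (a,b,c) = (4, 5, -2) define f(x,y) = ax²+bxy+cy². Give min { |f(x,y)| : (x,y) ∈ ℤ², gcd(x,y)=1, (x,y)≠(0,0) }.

river: ρ → (-2,7,1)
river: ρ → (1,7,-2)
river: ρ → (-2,5,4)
river: ρ → (4,3,-3)
river: ρ → (-3,3,4)
river: ρ → (4,5,-2)
closes: descent 0, river 6
min |a| on river = 1

1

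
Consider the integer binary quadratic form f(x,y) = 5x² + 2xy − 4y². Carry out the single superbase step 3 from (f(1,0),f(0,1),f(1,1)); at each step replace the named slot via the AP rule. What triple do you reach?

start (5,-4,3) = (f(1,0),f(0,1),f(1,1))
replace slot 3: 2·(5+(-4)) − 3 = -1 → (5,-4,-1)

5,-4,-1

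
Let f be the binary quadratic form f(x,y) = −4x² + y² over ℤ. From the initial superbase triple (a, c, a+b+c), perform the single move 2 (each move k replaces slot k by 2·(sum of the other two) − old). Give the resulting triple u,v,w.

start (-4,1,-3) = (f(1,0),f(0,1),f(1,1))
replace slot 2: 2·((-4)+(-3)) − 1 = -15 → (-4,-15,-3)

-4,-15,-3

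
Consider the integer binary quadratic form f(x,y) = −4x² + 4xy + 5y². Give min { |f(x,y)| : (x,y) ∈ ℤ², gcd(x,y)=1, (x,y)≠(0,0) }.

river: ρ → (5,6,-3)
river: ρ → (-3,6,5)
river: ρ → (5,4,-4)
river: ρ → (-4,4,5)
closes: descent 0, river 4
min |a| on river = 3

3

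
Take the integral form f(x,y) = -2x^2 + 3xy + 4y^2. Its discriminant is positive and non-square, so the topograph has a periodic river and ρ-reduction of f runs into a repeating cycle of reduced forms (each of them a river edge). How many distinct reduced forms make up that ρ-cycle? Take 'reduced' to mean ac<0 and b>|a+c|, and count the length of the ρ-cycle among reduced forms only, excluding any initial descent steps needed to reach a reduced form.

D = 41, ⌊√D⌋ = 6
river: ρ → (4,5,-1)
river: ρ → (-1,5,4)
river: ρ → (4,3,-2)
river: ρ → (-2,5,2)
river: ρ → (2,3,-4)
river: ρ → (-4,5,1)
river: ρ → (1,5,-4)
river: ρ → (-4,3,2)
river: ρ → (2,5,-2)
river: ρ → (-2,3,4)
ρ-cycle length = 10 (tail of 0 descent steps not counted)

10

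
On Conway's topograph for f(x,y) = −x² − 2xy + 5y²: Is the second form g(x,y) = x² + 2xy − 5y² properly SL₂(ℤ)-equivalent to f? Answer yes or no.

D₁ = 24, D₂ = 24
river cycle of f (length 2): (-1, 4, 2), (2, 4, -1)
river cycle of g (length 2): (1, 4, -2), (-2, 4, 1)
cycles differ ⇒ inequivalent

no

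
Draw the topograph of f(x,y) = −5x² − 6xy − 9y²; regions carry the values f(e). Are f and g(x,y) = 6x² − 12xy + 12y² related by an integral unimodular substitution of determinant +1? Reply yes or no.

D₁ = -144, D₂ = -144
f is negative-definite; reduce −f:
−f: translate: b→-4 (≡6 mod 10), so (5,6,9)→(5,-4,8)
−f: reduced (well bottom): (5,-4,8) with a≤c, −a<b≤a
flip sign back: reduced form of f is (-5,4,-8)
g: translate: b→0 (≡-12 mod 12), so (6,-12,12)→(6,0,6)
g: reduced (well bottom): (6,0,6) with a≤c, −a<b≤a
reduced forms (-5, 4, -8) vs (6, 0, 6) ⇒ inequivalent

no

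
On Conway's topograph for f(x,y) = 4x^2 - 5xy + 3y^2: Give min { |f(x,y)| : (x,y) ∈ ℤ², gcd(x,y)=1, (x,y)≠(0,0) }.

translate: b→3 (≡-5 mod 8), so (4,-5,3)→(4,3,2)
flip: (4,3,2)→(2,-3,4)
translate: b→1 (≡-3 mod 4), so (2,-3,4)→(2,1,3)
reduced (well bottom): (2,1,3) with a≤c, −a<b≤a
well minimum = a = 2

2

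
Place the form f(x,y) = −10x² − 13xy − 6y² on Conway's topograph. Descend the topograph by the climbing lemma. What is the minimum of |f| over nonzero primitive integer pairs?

translate: b→-7 (≡13 mod 20), so (10,13,6)→(10,-7,3)
flip: (10,-7,3)→(3,7,10)
translate: b→1 (≡7 mod 6), so (3,7,10)→(3,1,6)
reduced (well bottom): (3,1,6) with a≤c, −a<b≤a
well minimum |f| = |-3| = 3 (negative-definite)

3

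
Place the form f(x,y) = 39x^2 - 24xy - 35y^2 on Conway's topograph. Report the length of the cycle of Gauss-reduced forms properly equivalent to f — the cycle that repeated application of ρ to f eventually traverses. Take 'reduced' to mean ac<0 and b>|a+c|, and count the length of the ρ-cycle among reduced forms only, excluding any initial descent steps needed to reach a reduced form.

D = 6036, ⌊√D⌋ = 77
descent: ρ → (-35,24,39)  [lands on river]
river: ρ → (39,54,-20)
river: ρ → (-20,66,21)
river: ρ → (21,60,-29)
river: ρ → (-29,56,25)
river: ρ → (25,44,-41)
river: ρ → (-41,38,28)
river: ρ → (28,74,-5)
river: ρ → (-5,76,13)
river: ρ → (13,54,-60)
river: ρ → (-60,66,7)
river: ρ → (7,74,-20)
river: ρ → (-20,46,49)
river: ρ → (49,52,-17)
river: ρ → (-17,50,52)
river: ρ → (52,54,-15)
river: ρ → (-15,66,28)
river: ρ → (28,46,-35)
ρ-cycle length = 18 (tail of 1 descent step not counted)

18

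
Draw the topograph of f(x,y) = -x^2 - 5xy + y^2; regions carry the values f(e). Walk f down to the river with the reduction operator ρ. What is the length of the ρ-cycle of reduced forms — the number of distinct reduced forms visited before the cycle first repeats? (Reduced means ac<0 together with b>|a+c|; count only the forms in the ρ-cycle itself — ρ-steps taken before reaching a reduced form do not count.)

D = 29, ⌊√D⌋ = 5
descent: ρ → (1,5,-1)  [lands on river]
river: ρ → (-1,5,1)
ρ-cycle length = 2 (tail of 1 descent step not counted)

2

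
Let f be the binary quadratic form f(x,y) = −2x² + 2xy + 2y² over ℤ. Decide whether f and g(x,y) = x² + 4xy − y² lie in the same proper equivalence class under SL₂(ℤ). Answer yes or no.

D₁ = 20, D₂ = 20
river cycle of f (length 2): (2, 2, -2), (-2, 2, 2)
river cycle of g (length 2): (-1, 4, 1), (1, 4, -1)
cycles differ ⇒ inequivalent

no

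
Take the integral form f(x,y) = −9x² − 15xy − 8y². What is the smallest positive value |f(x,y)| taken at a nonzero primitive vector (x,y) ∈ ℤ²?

translate: b→-3 (≡15 mod 18), so (9,15,8)→(9,-3,2)
flip: (9,-3,2)→(2,3,9)
translate: b→-1 (≡3 mod 4), so (2,3,9)→(2,-1,8)
reduced (well bottom): (2,-1,8) with a≤c, −a<b≤a
well minimum |f| = |-2| = 2 (negative-definite)

2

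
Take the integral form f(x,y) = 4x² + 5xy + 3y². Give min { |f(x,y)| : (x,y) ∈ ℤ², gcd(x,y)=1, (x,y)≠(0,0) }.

translate: b→-3 (≡5 mod 8), so (4,5,3)→(4,-3,2)
flip: (4,-3,2)→(2,3,4)
translate: b→-1 (≡3 mod 4), so (2,3,4)→(2,-1,3)
reduced (well bottom): (2,-1,3) with a≤c, −a<b≤a
well minimum = a = 2

2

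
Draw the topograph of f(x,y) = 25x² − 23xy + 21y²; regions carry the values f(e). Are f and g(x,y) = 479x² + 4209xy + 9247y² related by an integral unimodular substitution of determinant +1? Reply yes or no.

D₁ = -1571, D₂ = -1571
f: flip: (25,-23,21)→(21,23,25)
f: translate: b→-19 (≡23 mod 42), so (21,23,25)→(21,-19,23)
f: reduced (well bottom): (21,-19,23) with a≤c, −a<b≤a
g: translate: b→377 (≡4209 mod 958), so (479,4209,9247)→(479,377,75)
g: flip: (479,377,75)→(75,-377,479)
g: translate: b→73 (≡-377 mod 150), so (75,-377,479)→(75,73,23)
g: flip: (75,73,23)→(23,-73,75)
g: translate: b→19 (≡-73 mod 46), so (23,-73,75)→(23,19,21)
g: flip: (23,19,21)→(21,-19,23)
g: reduced (well bottom): (21,-19,23) with a≤c, −a<b≤a
reduced forms (21, -19, 23) vs (21, -19, 23) ⇒ equivalent

yes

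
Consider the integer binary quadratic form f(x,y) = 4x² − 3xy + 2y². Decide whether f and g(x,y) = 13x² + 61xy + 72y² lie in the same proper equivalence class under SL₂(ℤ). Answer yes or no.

D₁ = -23, D₂ = -23
f: flip: (4,-3,2)→(2,3,4)
f: translate: b→-1 (≡3 mod 4), so (2,3,4)→(2,-1,3)
f: reduced (well bottom): (2,-1,3) with a≤c, −a<b≤a
g: translate: b→9 (≡61 mod 26), so (13,61,72)→(13,9,2)
g: flip: (13,9,2)→(2,-9,13)
g: translate: b→-1 (≡-9 mod 4), so (2,-9,13)→(2,-1,3)
g: reduced (well bottom): (2,-1,3) with a≤c, −a<b≤a
reduced forms (2, -1, 3) vs (2, -1, 3) ⇒ equivalent

yes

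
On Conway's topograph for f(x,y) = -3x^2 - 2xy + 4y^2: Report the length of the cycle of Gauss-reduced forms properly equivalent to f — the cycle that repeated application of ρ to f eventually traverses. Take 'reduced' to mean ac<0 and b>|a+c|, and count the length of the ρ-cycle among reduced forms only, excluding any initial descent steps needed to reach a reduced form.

D = 52, ⌊√D⌋ = 7
descent: ρ → (4,2,-3)  [lands on river]
river: ρ → (-3,4,3)
river: ρ → (3,2,-4)
river: ρ → (-4,6,1)
river: ρ → (1,6,-4)
river: ρ → (-4,2,3)
river: ρ → (3,4,-3)
river: ρ → (-3,2,4)
river: ρ → (4,6,-1)
river: ρ → (-1,6,4)
ρ-cycle length = 10 (tail of 1 descent step not counted)

10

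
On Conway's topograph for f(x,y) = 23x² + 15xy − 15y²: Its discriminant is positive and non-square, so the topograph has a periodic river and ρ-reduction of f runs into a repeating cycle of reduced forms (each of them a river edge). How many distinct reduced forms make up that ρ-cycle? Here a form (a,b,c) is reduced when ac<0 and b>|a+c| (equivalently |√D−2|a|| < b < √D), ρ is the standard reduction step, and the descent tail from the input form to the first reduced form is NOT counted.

D = 1605, ⌊√D⌋ = 40
river: ρ → (-15,15,23)
river: ρ → (23,31,-7)
river: ρ → (-7,39,3)
river: ρ → (3,39,-7)
river: ρ → (-7,31,23)
river: ρ → (23,15,-15)
ρ-cycle length = 6 (tail of 0 descent steps not counted)

6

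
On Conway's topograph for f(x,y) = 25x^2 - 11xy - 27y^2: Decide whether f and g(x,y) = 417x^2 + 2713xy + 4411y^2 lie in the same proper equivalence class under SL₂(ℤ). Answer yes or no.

D₁ = 2821, D₂ = 2821
river cycle of f (length 14): (-27, 11, 25), (25, 39, -13), (-13, 39, 25), (25, 11, -27), (-27, 43, 9), (9, 47, -17), (-17, 21, 35), (35, 49, -3), (-3, 53, 1), (1, 53, -3), … (4 more)
river cycle of g (length 14): (25, 39, -13), (-13, 39, 25), (25, 11, -27), (-27, 43, 9), (9, 47, -17), (-17, 21, 35), (35, 49, -3), (-3, 53, 1), (1, 53, -3), (-3, 49, 35), … (4 more)
cycles coincide ⇒ equivalent

yes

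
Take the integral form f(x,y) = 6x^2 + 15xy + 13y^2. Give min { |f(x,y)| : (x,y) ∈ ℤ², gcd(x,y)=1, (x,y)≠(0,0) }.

translate: b→3 (≡15 mod 12), so (6,15,13)→(6,3,4)
flip: (6,3,4)→(4,-3,6)
reduced (well bottom): (4,-3,6) with a≤c, −a<b≤a
well minimum = a = 4

4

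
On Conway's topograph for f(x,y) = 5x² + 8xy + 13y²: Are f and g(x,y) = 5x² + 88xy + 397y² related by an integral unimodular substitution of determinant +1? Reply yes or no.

D₁ = -196, D₂ = -196
f: translate: b→-2 (≡8 mod 10), so (5,8,13)→(5,-2,10)
f: reduced (well bottom): (5,-2,10) with a≤c, −a<b≤a
g: translate: b→-2 (≡88 mod 10), so (5,88,397)→(5,-2,10)
g: reduced (well bottom): (5,-2,10) with a≤c, −a<b≤a
reduced forms (5, -2, 10) vs (5, -2, 10) ⇒ equivalent

yes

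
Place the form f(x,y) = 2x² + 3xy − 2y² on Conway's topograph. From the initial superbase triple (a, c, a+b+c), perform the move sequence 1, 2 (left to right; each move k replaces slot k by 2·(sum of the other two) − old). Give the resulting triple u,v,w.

start (2,-2,3) = (f(1,0),f(0,1),f(1,1))
replace slot 1: 2·((-2)+3) − 2 = 0 → (0,-2,3)
replace slot 2: 2·(0+3) − (-2) = 8 → (0,8,3)

0,8,3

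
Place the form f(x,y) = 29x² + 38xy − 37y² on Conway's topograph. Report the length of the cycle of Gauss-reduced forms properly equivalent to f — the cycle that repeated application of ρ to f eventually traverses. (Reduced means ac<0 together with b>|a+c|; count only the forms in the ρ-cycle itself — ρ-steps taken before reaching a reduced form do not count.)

D = 5736, ⌊√D⌋ = 75
river: ρ → (-37,36,30)
river: ρ → (30,24,-43)
river: ρ → (-43,62,11)
river: ρ → (11,70,-19)
river: ρ → (-19,44,50)
river: ρ → (50,56,-13)
river: ρ → (-13,74,5)
river: ρ → (5,66,-69)
river: ρ → (-69,72,2)
river: ρ → (2,72,-69)
river: ρ → (-69,66,5)
river: ρ → (5,74,-13)
river: ρ → (-13,56,50)
river: ρ → (50,44,-19)
river: ρ → (-19,70,11)
river: ρ → (11,62,-43)
river: ρ → (-43,24,30)
river: ρ → (30,36,-37)
river: ρ → (-37,38,29)
river: ρ → (29,20,-46)
river: ρ → (-46,72,3)
river: ρ → (3,72,-46)
river: ρ → (-46,20,29)
river: ρ → (29,38,-37)
ρ-cycle length = 24 (tail of 0 descent steps not counted)

24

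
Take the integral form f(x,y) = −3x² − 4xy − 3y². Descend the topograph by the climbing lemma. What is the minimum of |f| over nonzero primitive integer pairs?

translate: b→-2 (≡4 mod 6), so (3,4,3)→(3,-2,2)
flip: (3,-2,2)→(2,2,3)
reduced (well bottom): (2,2,3) with a≤c, −a<b≤a
well minimum |f| = |-2| = 2 (negative-definite)

2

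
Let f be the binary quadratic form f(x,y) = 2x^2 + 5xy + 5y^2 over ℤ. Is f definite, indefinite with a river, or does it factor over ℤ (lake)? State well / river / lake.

D = b²−4ac = 5² − 4·2·5 = -15
D < 0 ⇒ definite ⇒ every region one sign ⇒ single well

well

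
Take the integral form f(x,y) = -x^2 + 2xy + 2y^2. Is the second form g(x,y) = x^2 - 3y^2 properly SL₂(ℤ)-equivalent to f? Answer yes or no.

D₁ = 12, D₂ = 12
river cycle of f (length 2): (2, 2, -1), (-1, 2, 2)
river cycle of g (length 2): (1, 2, -2), (-2, 2, 1)
cycles differ ⇒ inequivalent

no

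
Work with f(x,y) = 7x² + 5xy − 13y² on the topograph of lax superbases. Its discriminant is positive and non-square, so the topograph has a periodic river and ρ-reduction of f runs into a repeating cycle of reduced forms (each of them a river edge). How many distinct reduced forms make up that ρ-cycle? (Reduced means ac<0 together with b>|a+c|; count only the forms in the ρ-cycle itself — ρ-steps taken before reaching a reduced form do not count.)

D = 389, ⌊√D⌋ = 19
descent: ρ → (-13,-5,7)
descent: ρ → (7,19,-1)  [lands on river]
river: ρ → (-1,19,7)
river: ρ → (7,9,-11)
river: ρ → (-11,13,5)
river: ρ → (5,17,-5)
river: ρ → (-5,13,11)
river: ρ → (11,9,-7)
river: ρ → (-7,19,1)
river: ρ → (1,19,-7)
river: ρ → (-7,9,11)
river: ρ → (11,13,-5)
river: ρ → (-5,17,5)
river: ρ → (5,13,-11)
river: ρ → (-11,9,7)
ρ-cycle length = 14 (tail of 2 descent steps not counted)

14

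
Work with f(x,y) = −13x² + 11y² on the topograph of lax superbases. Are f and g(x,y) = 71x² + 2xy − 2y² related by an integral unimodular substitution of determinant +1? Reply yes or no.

D₁ = 572, D₂ = 572
river cycle of f (length 2): (11, 22, -2), (-2, 22, 11)
river cycle of g (length 2): (-2, 22, 11), (11, 22, -2)
cycles coincide ⇒ equivalent

yes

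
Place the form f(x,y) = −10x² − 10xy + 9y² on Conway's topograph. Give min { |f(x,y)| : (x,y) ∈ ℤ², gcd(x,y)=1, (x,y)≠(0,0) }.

descent: ρ → (9,10,-10)  [lands on river]
river: ρ → (-10,10,9)
river: ρ → (9,8,-11)
river: ρ → (-11,14,6)
river: ρ → (6,10,-15)
river: ρ → (-15,20,1)
river: ρ → (1,20,-15)
river: ρ → (-15,10,6)
river: ρ → (6,14,-11)
river: ρ → (-11,8,9)
closes: descent 1, river 10
min |a| on river = 1

1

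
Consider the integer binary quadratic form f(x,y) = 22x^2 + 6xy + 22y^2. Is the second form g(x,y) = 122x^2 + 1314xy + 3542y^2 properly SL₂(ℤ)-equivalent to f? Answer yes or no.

D₁ = -1900, D₂ = -1900
f: reduced (well bottom): (22,6,22) with a≤c, −a<b≤a
g: translate: b→94 (≡1314 mod 244), so (122,1314,3542)→(122,94,22)
g: flip: (122,94,22)→(22,-94,122)
g: translate: b→-6 (≡-94 mod 44), so (22,-94,122)→(22,-6,22)
g: flip: (22,-6,22)→(22,6,22)
g: reduced (well bottom): (22,6,22) with a≤c, −a<b≤a
reduced forms (22, 6, 22) vs (22, 6, 22) ⇒ equivalent

yes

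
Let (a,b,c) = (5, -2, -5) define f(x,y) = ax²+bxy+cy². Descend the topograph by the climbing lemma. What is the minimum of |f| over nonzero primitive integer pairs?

descent: ρ → (-5,2,5)  [lands on river]
river: ρ → (5,8,-2)
river: ρ → (-2,8,5)
river: ρ → (5,2,-5)
river: ρ → (-5,8,2)
river: ρ → (2,8,-5)
closes: descent 1, river 6
min |a| on river = 2

2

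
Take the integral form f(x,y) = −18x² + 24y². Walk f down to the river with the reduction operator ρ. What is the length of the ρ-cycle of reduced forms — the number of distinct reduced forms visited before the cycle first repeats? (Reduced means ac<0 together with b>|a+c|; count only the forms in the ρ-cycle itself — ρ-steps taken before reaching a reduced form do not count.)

D = 1728, ⌊√D⌋ = 41
descent: ρ → (24,0,-18)
descent: ρ → (-18,36,6)  [lands on river]
river: ρ → (6,36,-18)
ρ-cycle length = 2 (tail of 2 descent steps not counted)

2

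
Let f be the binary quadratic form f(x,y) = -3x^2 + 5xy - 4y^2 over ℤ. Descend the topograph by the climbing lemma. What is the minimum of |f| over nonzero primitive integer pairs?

translate: b→1 (≡-5 mod 6), so (3,-5,4)→(3,1,2)
flip: (3,1,2)→(2,-1,3)
reduced (well bottom): (2,-1,3) with a≤c, −a<b≤a
well minimum |f| = |-2| = 2 (negative-definite)

2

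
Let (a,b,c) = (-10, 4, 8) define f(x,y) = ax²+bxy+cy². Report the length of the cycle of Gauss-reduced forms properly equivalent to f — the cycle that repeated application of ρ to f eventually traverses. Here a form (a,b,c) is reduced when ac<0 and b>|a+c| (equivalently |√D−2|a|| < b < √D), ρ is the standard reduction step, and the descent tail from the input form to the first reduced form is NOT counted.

D = 336, ⌊√D⌋ = 18
river: ρ → (8,12,-6)
river: ρ → (-6,12,8)
river: ρ → (8,4,-10)
river: ρ → (-10,16,2)
river: ρ → (2,16,-10)
river: ρ → (-10,4,8)
ρ-cycle length = 6 (tail of 0 descent steps not counted)

6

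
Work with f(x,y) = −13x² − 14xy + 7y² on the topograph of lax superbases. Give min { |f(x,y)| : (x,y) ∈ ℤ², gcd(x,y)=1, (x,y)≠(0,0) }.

descent: ρ → (7,14,-13)  [lands on river]
river: ρ → (-13,12,8)
river: ρ → (8,20,-5)
river: ρ → (-5,20,8)
river: ρ → (8,12,-13)
river: ρ → (-13,14,7)
closes: descent 1, river 6
min |a| on river = 5

5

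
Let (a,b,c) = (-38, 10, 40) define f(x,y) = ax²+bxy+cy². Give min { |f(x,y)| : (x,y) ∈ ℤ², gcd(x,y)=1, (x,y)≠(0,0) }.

river: ρ → (40,70,-8)
river: ρ → (-8,74,22)
river: ρ → (22,58,-32)
river: ρ → (-32,70,10)
river: ρ → (10,70,-32)
river: ρ → (-32,58,22)
river: ρ → (22,74,-8)
river: ρ → (-8,70,40)
river: ρ → (40,10,-38)
river: ρ → (-38,66,12)
river: ρ → (12,78,-2)
river: ρ → (-2,78,12)
river: ρ → (12,66,-38)
river: ρ → (-38,10,40)
closes: descent 0, river 14
min |a| on river = 2

2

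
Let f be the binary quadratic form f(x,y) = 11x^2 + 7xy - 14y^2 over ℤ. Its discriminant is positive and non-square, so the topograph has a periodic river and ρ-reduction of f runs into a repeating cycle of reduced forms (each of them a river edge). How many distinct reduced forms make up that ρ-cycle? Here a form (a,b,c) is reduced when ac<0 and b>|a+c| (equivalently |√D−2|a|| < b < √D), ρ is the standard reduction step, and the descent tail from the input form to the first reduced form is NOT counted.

D = 665, ⌊√D⌋ = 25
river: ρ → (-14,21,4)
river: ρ → (4,19,-19)
river: ρ → (-19,19,4)
river: ρ → (4,21,-14)
river: ρ → (-14,7,11)
river: ρ → (11,15,-10)
river: ρ → (-10,25,1)
river: ρ → (1,25,-10)
river: ρ → (-10,15,11)
river: ρ → (11,7,-14)
ρ-cycle length = 10 (tail of 0 descent steps not counted)

10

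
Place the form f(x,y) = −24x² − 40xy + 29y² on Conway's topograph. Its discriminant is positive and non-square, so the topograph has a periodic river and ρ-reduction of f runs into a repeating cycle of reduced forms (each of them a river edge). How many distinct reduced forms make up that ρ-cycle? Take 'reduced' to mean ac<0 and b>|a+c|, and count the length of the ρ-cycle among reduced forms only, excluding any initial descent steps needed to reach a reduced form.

D = 4384, ⌊√D⌋ = 66
descent: ρ → (29,40,-24)  [lands on river]
river: ρ → (-24,56,13)
river: ρ → (13,48,-40)
river: ρ → (-40,32,21)
river: ρ → (21,52,-20)
river: ρ → (-20,28,45)
river: ρ → (45,62,-3)
river: ρ → (-3,64,24)
river: ρ → (24,32,-35)
river: ρ → (-35,38,21)
river: ρ → (21,46,-27)
river: ρ → (-27,62,5)
river: ρ → (5,58,-51)
river: ρ → (-51,44,12)
river: ρ → (12,52,-35)
river: ρ → (-35,18,29)
ρ-cycle length = 16 (tail of 1 descent step not counted)

16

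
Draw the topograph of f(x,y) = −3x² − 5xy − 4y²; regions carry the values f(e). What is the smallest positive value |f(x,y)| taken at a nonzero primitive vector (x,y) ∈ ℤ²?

translate: b→-1 (≡5 mod 6), so (3,5,4)→(3,-1,2)
flip: (3,-1,2)→(2,1,3)
reduced (well bottom): (2,1,3) with a≤c, −a<b≤a
well minimum |f| = |-2| = 2 (negative-definite)

2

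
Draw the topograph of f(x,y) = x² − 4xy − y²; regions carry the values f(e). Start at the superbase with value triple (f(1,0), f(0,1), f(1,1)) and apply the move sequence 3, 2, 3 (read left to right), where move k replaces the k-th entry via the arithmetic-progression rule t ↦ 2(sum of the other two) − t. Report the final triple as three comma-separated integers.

start (1,-1,-4) = (f(1,0),f(0,1),f(1,1))
replace slot 3: 2·(1+(-1)) − (-4) = 4 → (1,-1,4)
replace slot 2: 2·(1+4) − (-1) = 11 → (1,11,4)
replace slot 3: 2·(1+11) − 4 = 20 → (1,11,20)

1,11,20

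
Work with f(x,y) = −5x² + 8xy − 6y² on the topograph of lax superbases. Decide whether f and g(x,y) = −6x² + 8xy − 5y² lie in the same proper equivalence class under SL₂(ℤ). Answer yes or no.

D₁ = -56, D₂ = -56
f is negative-definite; reduce −f:
−f: translate: b→2 (≡-8 mod 10), so (5,-8,6)→(5,2,3)
−f: flip: (5,2,3)→(3,-2,5)
−f: reduced (well bottom): (3,-2,5) with a≤c, −a<b≤a
flip sign back: reduced form of f is (-3,2,-5)
g is negative-definite; reduce −g:
−g: translate: b→4 (≡-8 mod 12), so (6,-8,5)→(6,4,3)
−g: flip: (6,4,3)→(3,-4,6)
−g: translate: b→2 (≡-4 mod 6), so (3,-4,6)→(3,2,5)
−g: reduced (well bottom): (3,2,5) with a≤c, −a<b≤a
flip sign back: reduced form of g is (-3,-2,-5)
reduced forms (-3, 2, -5) vs (-3, -2, -5) ⇒ inequivalent

no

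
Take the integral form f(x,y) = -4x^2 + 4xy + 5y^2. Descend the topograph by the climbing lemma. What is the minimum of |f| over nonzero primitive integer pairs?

river: ρ → (5,6,-3)
river: ρ → (-3,6,5)
river: ρ → (5,4,-4)
river: ρ → (-4,4,5)
closes: descent 0, river 4
min |a| on river = 3

3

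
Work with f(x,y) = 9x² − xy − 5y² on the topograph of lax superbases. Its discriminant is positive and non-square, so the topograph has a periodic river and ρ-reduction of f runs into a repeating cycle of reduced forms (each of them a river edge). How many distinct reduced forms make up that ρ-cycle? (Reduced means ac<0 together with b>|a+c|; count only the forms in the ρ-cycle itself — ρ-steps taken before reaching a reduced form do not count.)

D = 181, ⌊√D⌋ = 13
descent: ρ → (-5,11,3)  [lands on river]
river: ρ → (3,13,-1)
river: ρ → (-1,13,3)
river: ρ → (3,11,-5)
river: ρ → (-5,9,5)
river: ρ → (5,11,-3)
river: ρ → (-3,13,1)
river: ρ → (1,13,-3)
river: ρ → (-3,11,5)
river: ρ → (5,9,-5)
ρ-cycle length = 10 (tail of 1 descent step not counted)

10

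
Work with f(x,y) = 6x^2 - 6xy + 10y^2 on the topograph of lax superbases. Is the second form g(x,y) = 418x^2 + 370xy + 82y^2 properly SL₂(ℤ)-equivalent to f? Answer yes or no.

D₁ = -204, D₂ = -204
f: translate: b→6 (≡-6 mod 12), so (6,-6,10)→(6,6,10)
f: reduced (well bottom): (6,6,10) with a≤c, −a<b≤a
g: flip: (418,370,82)→(82,-370,418)
g: translate: b→-42 (≡-370 mod 164), so (82,-370,418)→(82,-42,6)
g: flip: (82,-42,6)→(6,42,82)
g: translate: b→6 (≡42 mod 12), so (6,42,82)→(6,6,10)
g: reduced (well bottom): (6,6,10) with a≤c, −a<b≤a
reduced forms (6, 6, 10) vs (6, 6, 10) ⇒ equivalent

yes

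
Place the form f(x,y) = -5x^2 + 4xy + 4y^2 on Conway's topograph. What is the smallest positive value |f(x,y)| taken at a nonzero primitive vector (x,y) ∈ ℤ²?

river: ρ → (4,4,-5)
river: ρ → (-5,6,3)
river: ρ → (3,6,-5)
river: ρ → (-5,4,4)
closes: descent 0, river 4
min |a| on river = 3

3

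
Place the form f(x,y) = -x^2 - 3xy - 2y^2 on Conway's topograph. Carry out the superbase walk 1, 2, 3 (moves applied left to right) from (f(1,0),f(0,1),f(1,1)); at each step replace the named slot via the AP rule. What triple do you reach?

start (-1,-2,-6) = (f(1,0),f(0,1),f(1,1))
replace slot 1: 2·((-2)+(-6)) − (-1) = -15 → (-15,-2,-6)
replace slot 2: 2·((-15)+(-6)) − (-2) = -40 → (-15,-40,-6)
replace slot 3: 2·((-15)+(-40)) − (-6) = -104 → (-15,-40,-104)

-15,-40,-104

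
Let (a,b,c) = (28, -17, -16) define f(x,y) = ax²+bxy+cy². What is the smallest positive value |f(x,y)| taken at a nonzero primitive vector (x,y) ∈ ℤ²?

descent: ρ → (-16,17,28)  [lands on river]
river: ρ → (28,39,-5)
river: ρ → (-5,41,20)
river: ρ → (20,39,-7)
river: ρ → (-7,45,2)
river: ρ → (2,43,-29)
river: ρ → (-29,15,16)
river: ρ → (16,17,-28)
river: ρ → (-28,39,5)
river: ρ → (5,41,-20)
river: ρ → (-20,39,7)
river: ρ → (7,45,-2)
river: ρ → (-2,43,29)
river: ρ → (29,15,-16)
closes: descent 1, river 14
min |a| on river = 2

2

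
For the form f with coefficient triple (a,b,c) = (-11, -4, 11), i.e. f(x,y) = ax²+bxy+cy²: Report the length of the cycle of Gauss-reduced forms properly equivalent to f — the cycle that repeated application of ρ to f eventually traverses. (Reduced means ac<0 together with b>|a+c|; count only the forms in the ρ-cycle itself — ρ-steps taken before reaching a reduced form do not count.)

D = 500, ⌊√D⌋ = 22
descent: ρ → (11,4,-11)  [lands on river]
river: ρ → (-11,18,4)
river: ρ → (4,22,-1)
river: ρ → (-1,22,4)
river: ρ → (4,18,-11)
river: ρ → (-11,4,11)
river: ρ → (11,18,-4)
river: ρ → (-4,22,1)
river: ρ → (1,22,-4)
river: ρ → (-4,18,11)
ρ-cycle length = 10 (tail of 1 descent step not counted)

10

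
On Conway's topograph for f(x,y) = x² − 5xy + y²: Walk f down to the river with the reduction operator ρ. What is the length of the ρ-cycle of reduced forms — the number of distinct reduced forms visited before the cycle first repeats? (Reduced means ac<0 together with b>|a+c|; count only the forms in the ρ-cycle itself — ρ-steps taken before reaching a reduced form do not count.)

D = 21, ⌊√D⌋ = 4
descent: ρ → (1,3,-3)  [lands on river]
river: ρ → (-3,3,1)
ρ-cycle length = 2 (tail of 1 descent step not counted)

2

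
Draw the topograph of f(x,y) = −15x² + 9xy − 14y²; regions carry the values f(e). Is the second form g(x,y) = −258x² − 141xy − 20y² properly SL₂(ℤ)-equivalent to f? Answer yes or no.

D₁ = -759, D₂ = -759
f is negative-definite; reduce −f:
−f: flip: (15,-9,14)→(14,9,15)
−f: reduced (well bottom): (14,9,15) with a≤c, −a<b≤a
flip sign back: reduced form of f is (-14,-9,-15)
g is negative-definite; reduce −g:
−g: flip: (258,141,20)→(20,-141,258)
−g: translate: b→19 (≡-141 mod 40), so (20,-141,258)→(20,19,14)
−g: flip: (20,19,14)→(14,-19,20)
−g: translate: b→9 (≡-19 mod 28), so (14,-19,20)→(14,9,15)
−g: reduced (well bottom): (14,9,15) with a≤c, −a<b≤a
flip sign back: reduced form of g is (-14,-9,-15)
reduced forms (-14, -9, -15) vs (-14, -9, -15) ⇒ equivalent

yes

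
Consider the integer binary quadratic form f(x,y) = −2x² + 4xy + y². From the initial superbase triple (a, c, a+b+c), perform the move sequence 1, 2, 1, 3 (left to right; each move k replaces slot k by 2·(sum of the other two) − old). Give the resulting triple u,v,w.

start (-2,1,3) = (f(1,0),f(0,1),f(1,1))
replace slot 1: 2·(1+3) − (-2) = 10 → (10,1,3)
replace slot 2: 2·(10+3) − 1 = 25 → (10,25,3)
replace slot 1: 2·(25+3) − 10 = 46 → (46,25,3)
replace slot 3: 2·(46+25) − 3 = 139 → (46,25,139)

46,25,139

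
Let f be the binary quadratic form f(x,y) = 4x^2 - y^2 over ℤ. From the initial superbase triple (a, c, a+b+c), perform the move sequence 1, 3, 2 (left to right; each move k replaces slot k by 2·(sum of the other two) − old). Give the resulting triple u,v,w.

start (4,-1,3) = (f(1,0),f(0,1),f(1,1))
replace slot 1: 2·((-1)+3) − 4 = 0 → (0,-1,3)
replace slot 3: 2·(0+(-1)) − 3 = -5 → (0,-1,-5)
replace slot 2: 2·(0+(-5)) − (-1) = -9 → (0,-9,-5)

0,-9,-5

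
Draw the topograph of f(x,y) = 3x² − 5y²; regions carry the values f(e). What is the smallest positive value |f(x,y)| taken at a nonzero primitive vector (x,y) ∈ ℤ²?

descent: ρ → (-5,0,3)
descent: ρ → (3,6,-2)  [lands on river]
river: ρ → (-2,6,3)
closes: descent 2, river 2
min |a| on river = 2

2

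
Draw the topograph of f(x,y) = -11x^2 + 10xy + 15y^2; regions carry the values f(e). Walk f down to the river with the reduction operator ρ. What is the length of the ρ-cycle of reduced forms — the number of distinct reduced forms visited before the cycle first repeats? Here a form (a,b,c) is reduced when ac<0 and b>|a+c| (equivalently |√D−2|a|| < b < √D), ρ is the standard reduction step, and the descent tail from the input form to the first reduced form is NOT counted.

D = 760, ⌊√D⌋ = 27
river: ρ → (15,20,-6)
river: ρ → (-6,16,21)
river: ρ → (21,26,-1)
river: ρ → (-1,26,21)
river: ρ → (21,16,-6)
river: ρ → (-6,20,15)
river: ρ → (15,10,-11)
river: ρ → (-11,12,14)
river: ρ → (14,16,-9)
river: ρ → (-9,20,10)
river: ρ → (10,20,-9)
river: ρ → (-9,16,14)
river: ρ → (14,12,-11)
river: ρ → (-11,10,15)
ρ-cycle length = 14 (tail of 0 descent steps not counted)

14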